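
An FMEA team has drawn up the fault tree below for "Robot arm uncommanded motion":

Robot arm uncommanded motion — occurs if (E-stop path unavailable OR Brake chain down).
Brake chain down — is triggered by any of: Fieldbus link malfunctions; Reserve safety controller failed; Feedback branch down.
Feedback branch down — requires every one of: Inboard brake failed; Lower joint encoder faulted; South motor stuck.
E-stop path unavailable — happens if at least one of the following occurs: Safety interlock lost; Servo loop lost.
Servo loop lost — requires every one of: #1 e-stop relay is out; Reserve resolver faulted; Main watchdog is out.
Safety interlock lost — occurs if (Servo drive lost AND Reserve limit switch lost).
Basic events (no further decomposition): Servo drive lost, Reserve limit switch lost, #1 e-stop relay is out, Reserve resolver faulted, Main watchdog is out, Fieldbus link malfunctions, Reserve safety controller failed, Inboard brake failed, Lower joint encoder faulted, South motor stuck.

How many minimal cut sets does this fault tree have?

5

Safety interlock lost [AND]: one cut set from each child combined → 1 × 1 = 1 cut set(s).
Servo loop lost [AND]: one cut set from each child combined → 1 × 1 × 1 = 1 cut set(s).
E-stop path unavailable [OR]: union of children's cut sets → 2 cut set(s).
Feedback branch down [AND]: one cut set from each child combined → 1 × 1 × 1 = 1 cut set(s).
Brake chain down [OR]: union of children's cut sets → 3 cut set(s).
Robot arm uncommanded motion [OR]: union of children's cut sets → 5 cut set(s).
Minimal cut sets: {Reserve limit switch lost, Servo drive lost}; {#1 e-stop relay is out, Main watchdog is out, Reserve resolver faulted}; {Fieldbus link malfunctions}; {Reserve safety controller failed}; {Inboard brake failed, Lower joint encoder faulted, South motor stuck}.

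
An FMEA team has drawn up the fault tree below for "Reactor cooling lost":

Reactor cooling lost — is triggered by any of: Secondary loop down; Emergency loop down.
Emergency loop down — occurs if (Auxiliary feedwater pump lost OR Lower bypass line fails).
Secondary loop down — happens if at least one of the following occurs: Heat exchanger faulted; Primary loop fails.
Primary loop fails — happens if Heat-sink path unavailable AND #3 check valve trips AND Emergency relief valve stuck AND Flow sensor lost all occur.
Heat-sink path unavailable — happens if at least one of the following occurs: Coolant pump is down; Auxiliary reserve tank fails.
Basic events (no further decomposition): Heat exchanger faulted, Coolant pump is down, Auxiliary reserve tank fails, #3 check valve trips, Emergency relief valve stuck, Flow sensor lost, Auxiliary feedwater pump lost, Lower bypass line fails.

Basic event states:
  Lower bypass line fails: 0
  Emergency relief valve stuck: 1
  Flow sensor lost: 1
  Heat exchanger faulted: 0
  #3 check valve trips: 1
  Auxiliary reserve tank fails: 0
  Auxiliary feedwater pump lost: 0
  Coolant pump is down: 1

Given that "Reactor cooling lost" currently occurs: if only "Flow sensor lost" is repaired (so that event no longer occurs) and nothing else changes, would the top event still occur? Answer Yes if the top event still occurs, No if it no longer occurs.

Counterfactual: set "Flow sensor lost" to not occurred.
Heat-sink path unavailable [OR]: Coolant pump is down=occurs, Auxiliary reserve tank fails=not → at least one input occurs → occurs.
Primary loop fails [AND]: Heat-sink path unavailable=occurs, #3 check valve trips=occurs, Emergency relief valve stuck=occurs, Flow sensor lost=not → not all inputs occur → does not occur.
Secondary loop down [OR]: Heat exchanger faulted=not, Primary loop fails=not → no input occurs → does not occur.
Emergency loop down [OR]: Auxiliary feedwater pump lost=not, Lower bypass line fails=not → no input occurs → does not occur.
Reactor cooling lost [OR]: Secondary loop down=not, Emergency loop down=not → no input occurs → does not occur.

No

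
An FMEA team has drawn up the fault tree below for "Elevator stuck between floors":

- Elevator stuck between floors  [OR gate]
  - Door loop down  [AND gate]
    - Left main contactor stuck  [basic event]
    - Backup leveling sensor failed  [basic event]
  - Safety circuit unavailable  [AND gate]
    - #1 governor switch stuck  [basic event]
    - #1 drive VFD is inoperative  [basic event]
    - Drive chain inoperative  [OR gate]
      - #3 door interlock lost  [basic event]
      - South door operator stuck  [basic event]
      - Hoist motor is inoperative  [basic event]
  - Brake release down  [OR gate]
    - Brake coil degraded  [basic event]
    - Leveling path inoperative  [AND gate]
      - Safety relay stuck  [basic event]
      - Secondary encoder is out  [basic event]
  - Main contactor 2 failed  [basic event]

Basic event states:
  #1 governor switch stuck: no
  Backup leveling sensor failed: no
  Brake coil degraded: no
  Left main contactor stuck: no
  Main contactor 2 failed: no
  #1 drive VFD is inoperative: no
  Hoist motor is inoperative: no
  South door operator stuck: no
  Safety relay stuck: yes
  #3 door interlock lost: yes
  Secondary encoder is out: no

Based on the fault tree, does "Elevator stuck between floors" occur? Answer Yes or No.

Door loop down [AND]: Left main contactor stuck=not, Backup leveling sensor failed=not → not all inputs occur → does not occur.
Drive chain inoperative [OR]: #3 door interlock lost=occurs, South door operator stuck=not, Hoist motor is inoperative=not → at least one input occurs → occurs.
Safety circuit unavailable [AND]: #1 governor switch stuck=not, #1 drive VFD is inoperative=not, Drive chain inoperative=occurs → not all inputs occur → does not occur.
Leveling path inoperative [AND]: Safety relay stuck=occurs, Secondary encoder is out=not → not all inputs occur → does not occur.
Brake release down [OR]: Brake coil degraded=not, Leveling path inoperative=not → no input occurs → does not occur.
Elevator stuck between floors [OR]: Door loop down=not, Safety circuit unavailable=not, Brake release down=not, Main contactor 2 failed=not → no input occurs → does not occur.

No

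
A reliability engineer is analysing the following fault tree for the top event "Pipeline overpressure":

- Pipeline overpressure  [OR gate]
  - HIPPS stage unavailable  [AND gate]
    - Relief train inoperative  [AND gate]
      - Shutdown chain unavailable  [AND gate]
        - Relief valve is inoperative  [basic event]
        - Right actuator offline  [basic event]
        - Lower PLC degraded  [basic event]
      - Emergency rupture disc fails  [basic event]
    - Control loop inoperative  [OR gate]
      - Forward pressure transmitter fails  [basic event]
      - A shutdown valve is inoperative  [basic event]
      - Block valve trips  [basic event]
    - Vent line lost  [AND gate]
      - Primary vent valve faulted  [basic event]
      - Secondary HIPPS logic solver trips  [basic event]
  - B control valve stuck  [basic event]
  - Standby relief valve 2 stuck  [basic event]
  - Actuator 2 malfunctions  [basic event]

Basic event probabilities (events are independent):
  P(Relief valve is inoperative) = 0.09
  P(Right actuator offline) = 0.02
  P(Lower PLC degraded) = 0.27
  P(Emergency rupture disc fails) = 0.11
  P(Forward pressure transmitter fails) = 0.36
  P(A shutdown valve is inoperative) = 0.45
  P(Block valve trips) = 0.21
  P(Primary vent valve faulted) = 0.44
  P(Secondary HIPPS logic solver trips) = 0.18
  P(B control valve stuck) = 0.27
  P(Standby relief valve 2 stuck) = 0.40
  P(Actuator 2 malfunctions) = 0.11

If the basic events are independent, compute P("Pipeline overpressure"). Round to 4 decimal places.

P(Shutdown chain unavailable) [AND] = 0.09 × 0.02 × 0.27 = 0.000486
P(Relief train inoperative) [AND] = 0.000486 × 0.11 = 0.000053
P(Control loop inoperative) [OR] = 1 − (1−0.36) × (1−0.45) × (1−0.21) = 0.721920
P(Vent line lost) [AND] = 0.44 × 0.18 = 0.079200
P(HIPPS stage unavailable) [AND] = 0.000053 × 0.721920 × 0.079200 = 0.000003
P(Pipeline overpressure) [OR] = 1 − (1−0.000003) × (1−0.27) × (1−0.40) × (1−0.11) = 0.610181
Rounded to 4 decimal places: P(Pipeline overpressure) ≈ 0.6102.

0.6102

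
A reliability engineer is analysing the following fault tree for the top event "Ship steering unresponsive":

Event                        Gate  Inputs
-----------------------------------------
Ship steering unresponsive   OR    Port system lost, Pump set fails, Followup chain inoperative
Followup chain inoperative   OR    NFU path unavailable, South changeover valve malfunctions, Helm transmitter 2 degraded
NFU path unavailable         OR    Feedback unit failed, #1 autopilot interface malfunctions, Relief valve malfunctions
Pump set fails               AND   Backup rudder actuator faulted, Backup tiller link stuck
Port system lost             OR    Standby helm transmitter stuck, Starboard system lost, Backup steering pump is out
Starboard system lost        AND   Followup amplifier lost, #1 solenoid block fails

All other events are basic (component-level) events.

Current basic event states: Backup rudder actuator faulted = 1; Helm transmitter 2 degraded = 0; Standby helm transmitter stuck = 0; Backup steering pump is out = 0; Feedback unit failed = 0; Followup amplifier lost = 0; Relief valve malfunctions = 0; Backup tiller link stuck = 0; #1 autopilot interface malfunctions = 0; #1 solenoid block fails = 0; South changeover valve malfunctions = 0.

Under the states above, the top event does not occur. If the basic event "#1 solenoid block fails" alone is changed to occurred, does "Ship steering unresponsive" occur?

No

Counterfactual: set "#1 solenoid block fails" to occurred.
Starboard system lost [AND]: Followup amplifier lost=not, #1 solenoid block fails=occurs → not all inputs occur → does not occur.
Port system lost [OR]: Standby helm transmitter stuck=not, Starboard system lost=not, Backup steering pump is out=not → no input occurs → does not occur.
Pump set fails [AND]: Backup rudder actuator faulted=occurs, Backup tiller link stuck=not → not all inputs occur → does not occur.
NFU path unavailable [OR]: Feedback unit failed=not, #1 autopilot interface malfunctions=not, Relief valve malfunctions=not → no input occurs → does not occur.
Followup chain inoperative [OR]: NFU path unavailable=not, South changeover valve malfunctions=not, Helm transmitter 2 degraded=not → no input occurs → does not occur.
Ship steering unresponsive [OR]: Port system lost=not, Pump set fails=not, Followup chain inoperative=not → no input occurs → does not occur.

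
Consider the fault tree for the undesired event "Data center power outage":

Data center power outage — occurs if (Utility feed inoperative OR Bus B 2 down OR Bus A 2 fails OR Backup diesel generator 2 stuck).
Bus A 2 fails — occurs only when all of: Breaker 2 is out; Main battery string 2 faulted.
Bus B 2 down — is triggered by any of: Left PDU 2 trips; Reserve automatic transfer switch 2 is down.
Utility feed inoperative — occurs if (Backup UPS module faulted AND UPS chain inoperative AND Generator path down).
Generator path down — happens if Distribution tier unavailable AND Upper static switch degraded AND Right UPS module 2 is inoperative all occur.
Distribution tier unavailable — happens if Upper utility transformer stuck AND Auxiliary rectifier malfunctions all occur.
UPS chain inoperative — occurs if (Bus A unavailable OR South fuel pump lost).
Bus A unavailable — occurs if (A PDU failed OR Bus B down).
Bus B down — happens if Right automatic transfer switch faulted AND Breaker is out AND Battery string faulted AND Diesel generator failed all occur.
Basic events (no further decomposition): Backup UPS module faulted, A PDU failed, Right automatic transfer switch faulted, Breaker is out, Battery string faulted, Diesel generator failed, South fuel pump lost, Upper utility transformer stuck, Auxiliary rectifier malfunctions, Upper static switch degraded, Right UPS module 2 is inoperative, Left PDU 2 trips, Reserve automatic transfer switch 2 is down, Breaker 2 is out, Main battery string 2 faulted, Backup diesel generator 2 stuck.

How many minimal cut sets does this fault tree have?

7

Bus B down [AND]: one cut set from each child combined → 1 × 1 × 1 × 1 = 1 cut set(s).
Bus A unavailable [OR]: union of children's cut sets → 2 cut set(s).
UPS chain inoperative [OR]: union of children's cut sets → 3 cut set(s).
Distribution tier unavailable [AND]: one cut set from each child combined → 1 × 1 = 1 cut set(s).
Generator path down [AND]: one cut set from each child combined → 1 × 1 × 1 = 1 cut set(s).
Utility feed inoperative [AND]: one cut set from each child combined → 1 × 3 × 1 = 3 cut set(s).
Bus B 2 down [OR]: union of children's cut sets → 2 cut set(s).
Bus A 2 fails [AND]: one cut set from each child combined → 1 × 1 = 1 cut set(s).
Data center power outage [OR]: union of children's cut sets → 7 cut set(s).
Minimal cut sets: {A PDU failed, Auxiliary rectifier malfunctions, Backup UPS module faulted, Right UPS module 2 is inoperative, Upper static switch degraded, Upper utility transformer stuck}; {Auxiliary rectifier malfunctions, Backup UPS module faulted, Battery string faulted, Breaker is out, Diesel generator failed, Right UPS module 2 is inoperative, Right automatic transfer switch faulted, Upper static switch degraded, Upper utility transformer stuck}; {Auxiliary rectifier malfunctions, Backup UPS module faulted, Right UPS module 2 is inoperative, South fuel pump lost, Upper static switch degraded, Upper utility transformer stuck}; {Left PDU 2 trips}; {Reserve automatic transfer switch 2 is down}; {Breaker 2 is out, Main battery string 2 faulted}; {Backup diesel generator 2 stuck}.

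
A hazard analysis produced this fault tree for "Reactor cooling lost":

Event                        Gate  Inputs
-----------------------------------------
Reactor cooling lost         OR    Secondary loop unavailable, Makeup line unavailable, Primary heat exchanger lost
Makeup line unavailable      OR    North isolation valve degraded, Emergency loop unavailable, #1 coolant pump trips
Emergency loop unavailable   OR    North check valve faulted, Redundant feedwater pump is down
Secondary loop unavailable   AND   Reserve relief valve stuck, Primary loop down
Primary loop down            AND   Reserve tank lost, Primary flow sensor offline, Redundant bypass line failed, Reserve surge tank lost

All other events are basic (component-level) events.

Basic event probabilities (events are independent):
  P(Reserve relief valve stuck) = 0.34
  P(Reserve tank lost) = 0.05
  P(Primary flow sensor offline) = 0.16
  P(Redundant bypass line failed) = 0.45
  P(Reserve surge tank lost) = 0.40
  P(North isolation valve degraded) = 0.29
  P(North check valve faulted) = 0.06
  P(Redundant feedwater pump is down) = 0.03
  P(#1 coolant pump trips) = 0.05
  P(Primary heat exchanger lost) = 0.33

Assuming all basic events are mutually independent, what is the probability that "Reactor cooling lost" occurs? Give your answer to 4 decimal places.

0.5881

P(Primary loop down) [AND] = 0.05 × 0.16 × 0.45 × 0.40 = 0.001440
P(Secondary loop unavailable) [AND] = 0.34 × 0.001440 = 0.000490
P(Emergency loop unavailable) [OR] = 1 − (1−0.06) × (1−0.03) = 0.088200
P(Makeup line unavailable) [OR] = 1 − (1−0.29) × (1−0.088200) × (1−0.05) = 0.384991
P(Reactor cooling lost) [OR] = 1 − (1−0.000490) × (1−0.384991) × (1−0.33) = 0.588146
Rounded to 4 decimal places: P(Reactor cooling lost) ≈ 0.5881.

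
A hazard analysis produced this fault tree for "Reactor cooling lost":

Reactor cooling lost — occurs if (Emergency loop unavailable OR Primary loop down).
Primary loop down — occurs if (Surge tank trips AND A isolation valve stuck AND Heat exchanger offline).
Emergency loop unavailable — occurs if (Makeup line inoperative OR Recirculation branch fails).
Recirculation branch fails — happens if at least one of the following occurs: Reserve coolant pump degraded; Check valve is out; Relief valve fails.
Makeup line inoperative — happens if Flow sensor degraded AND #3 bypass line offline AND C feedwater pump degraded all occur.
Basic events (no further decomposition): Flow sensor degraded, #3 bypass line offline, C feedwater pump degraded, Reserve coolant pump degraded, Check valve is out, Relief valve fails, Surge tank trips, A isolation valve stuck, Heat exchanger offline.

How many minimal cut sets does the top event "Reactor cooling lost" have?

Makeup line inoperative [AND]: one cut set from each child combined → 1 × 1 × 1 = 1 cut set(s).
Recirculation branch fails [OR]: union of children's cut sets → 3 cut set(s).
Emergency loop unavailable [OR]: union of children's cut sets → 4 cut set(s).
Primary loop down [AND]: one cut set from each child combined → 1 × 1 × 1 = 1 cut set(s).
Reactor cooling lost [OR]: union of children's cut sets → 5 cut set(s).
Minimal cut sets: {#3 bypass line offline, C feedwater pump degraded, Flow sensor degraded}; {Reserve coolant pump degraded}; {Check valve is out}; {Relief valve fails}; {A isolation valve stuck, Heat exchanger offline, Surge tank trips}.

5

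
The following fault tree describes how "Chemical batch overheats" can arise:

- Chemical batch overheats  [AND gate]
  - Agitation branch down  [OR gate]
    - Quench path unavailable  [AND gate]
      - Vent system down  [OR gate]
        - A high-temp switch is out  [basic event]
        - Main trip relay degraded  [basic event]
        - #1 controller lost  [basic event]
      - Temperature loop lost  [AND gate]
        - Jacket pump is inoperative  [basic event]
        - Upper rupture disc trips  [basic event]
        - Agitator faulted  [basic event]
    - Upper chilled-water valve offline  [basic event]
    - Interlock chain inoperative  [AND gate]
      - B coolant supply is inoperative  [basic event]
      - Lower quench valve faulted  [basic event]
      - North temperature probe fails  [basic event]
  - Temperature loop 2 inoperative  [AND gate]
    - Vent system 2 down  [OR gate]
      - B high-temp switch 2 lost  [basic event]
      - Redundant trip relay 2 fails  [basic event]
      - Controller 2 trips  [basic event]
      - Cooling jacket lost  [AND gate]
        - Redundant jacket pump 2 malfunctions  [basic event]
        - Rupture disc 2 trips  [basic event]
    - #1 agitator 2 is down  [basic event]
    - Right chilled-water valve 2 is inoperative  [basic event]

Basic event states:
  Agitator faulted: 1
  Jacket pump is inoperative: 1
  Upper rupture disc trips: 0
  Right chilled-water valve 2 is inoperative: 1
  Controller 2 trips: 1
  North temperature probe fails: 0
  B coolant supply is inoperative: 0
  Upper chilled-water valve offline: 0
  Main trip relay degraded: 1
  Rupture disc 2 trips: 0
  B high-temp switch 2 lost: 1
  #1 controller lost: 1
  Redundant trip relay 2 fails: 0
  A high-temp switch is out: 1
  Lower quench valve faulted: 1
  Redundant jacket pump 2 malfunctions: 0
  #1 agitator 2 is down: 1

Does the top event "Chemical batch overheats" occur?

Vent system down [OR]: A high-temp switch is out=occurs, Main trip relay degraded=occurs, #1 controller lost=occurs → at least one input occurs → occurs.
Temperature loop lost [AND]: Jacket pump is inoperative=occurs, Upper rupture disc trips=not, Agitator faulted=occurs → not all inputs occur → does not occur.
Quench path unavailable [AND]: Vent system down=occurs, Temperature loop lost=not → not all inputs occur → does not occur.
Interlock chain inoperative [AND]: B coolant supply is inoperative=not, Lower quench valve faulted=occurs, North temperature probe fails=not → not all inputs occur → does not occur.
Agitation branch down [OR]: Quench path unavailable=not, Upper chilled-water valve offline=not, Interlock chain inoperative=not → no input occurs → does not occur.
Cooling jacket lost [AND]: Redundant jacket pump 2 malfunctions=not, Rupture disc 2 trips=not → not all inputs occur → does not occur.
Vent system 2 down [OR]: B high-temp switch 2 lost=occurs, Redundant trip relay 2 fails=not, Controller 2 trips=occurs, Cooling jacket lost=not → at least one input occurs → occurs.
Temperature loop 2 inoperative [AND]: Vent system 2 down=occurs, #1 agitator 2 is down=occurs, Right chilled-water valve 2 is inoperative=occurs → all inputs occur → occurs.
Chemical batch overheats [AND]: Agitation branch down=not, Temperature loop 2 inoperative=occurs → not all inputs occur → does not occur.

No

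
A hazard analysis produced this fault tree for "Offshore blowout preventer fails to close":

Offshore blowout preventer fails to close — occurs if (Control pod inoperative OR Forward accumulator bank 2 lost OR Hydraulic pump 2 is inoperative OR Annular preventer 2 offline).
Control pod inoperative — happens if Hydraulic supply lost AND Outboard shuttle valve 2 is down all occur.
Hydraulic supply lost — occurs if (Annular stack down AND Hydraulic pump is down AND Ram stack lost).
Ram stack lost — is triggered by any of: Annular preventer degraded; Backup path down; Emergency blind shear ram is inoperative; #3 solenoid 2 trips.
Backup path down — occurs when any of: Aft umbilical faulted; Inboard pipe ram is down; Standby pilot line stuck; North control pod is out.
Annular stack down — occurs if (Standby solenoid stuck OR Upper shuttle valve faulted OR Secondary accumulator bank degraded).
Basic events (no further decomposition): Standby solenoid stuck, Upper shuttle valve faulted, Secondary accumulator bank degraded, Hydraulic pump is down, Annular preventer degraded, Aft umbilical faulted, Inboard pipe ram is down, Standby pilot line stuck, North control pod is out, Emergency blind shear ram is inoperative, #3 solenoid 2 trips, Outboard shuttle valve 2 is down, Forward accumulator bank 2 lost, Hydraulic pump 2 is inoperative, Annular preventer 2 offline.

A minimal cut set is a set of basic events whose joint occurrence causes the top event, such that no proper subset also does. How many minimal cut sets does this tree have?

24

Annular stack down [OR]: union of children's cut sets → 3 cut set(s).
Backup path down [OR]: union of children's cut sets → 4 cut set(s).
Ram stack lost [OR]: union of children's cut sets → 7 cut set(s).
Hydraulic supply lost [AND]: one cut set from each child combined → 3 × 1 × 7 = 21 cut set(s).
Control pod inoperative [AND]: one cut set from each child combined → 21 × 1 = 21 cut set(s).
Offshore blowout preventer fails to close [OR]: union of children's cut sets → 24 cut set(s).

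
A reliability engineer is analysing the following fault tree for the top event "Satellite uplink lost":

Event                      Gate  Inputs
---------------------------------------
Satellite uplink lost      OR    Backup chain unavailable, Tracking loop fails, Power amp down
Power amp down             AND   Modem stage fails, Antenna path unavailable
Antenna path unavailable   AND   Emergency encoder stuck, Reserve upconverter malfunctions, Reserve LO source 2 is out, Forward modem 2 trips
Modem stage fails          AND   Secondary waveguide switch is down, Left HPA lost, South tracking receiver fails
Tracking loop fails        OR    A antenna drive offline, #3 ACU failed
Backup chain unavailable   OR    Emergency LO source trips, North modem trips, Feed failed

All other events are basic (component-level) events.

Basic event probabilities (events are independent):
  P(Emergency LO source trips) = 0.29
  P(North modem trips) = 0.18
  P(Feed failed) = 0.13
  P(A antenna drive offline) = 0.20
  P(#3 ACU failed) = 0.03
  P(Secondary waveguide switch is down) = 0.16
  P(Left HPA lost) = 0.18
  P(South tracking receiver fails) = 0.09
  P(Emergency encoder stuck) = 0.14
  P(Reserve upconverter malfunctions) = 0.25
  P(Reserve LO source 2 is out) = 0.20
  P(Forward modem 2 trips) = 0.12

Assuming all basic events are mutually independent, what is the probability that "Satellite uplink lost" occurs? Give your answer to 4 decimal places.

0.6069

P(Backup chain unavailable) [OR] = 1 − (1−0.29) × (1−0.18) × (1−0.13) = 0.493486
P(Tracking loop fails) [OR] = 1 − (1−0.20) × (1−0.03) = 0.224000
P(Modem stage fails) [AND] = 0.16 × 0.18 × 0.09 = 0.002592
P(Antenna path unavailable) [AND] = 0.14 × 0.25 × 0.20 × 0.12 = 0.000840
P(Power amp down) [AND] = 0.002592 × 0.000840 = 0.000002
P(Satellite uplink lost) [OR] = 1 − (1−0.493486) × (1−0.224000) × (1−0.000002) = 0.606946
Rounded to 4 decimal places: P(Satellite uplink lost) ≈ 0.6069.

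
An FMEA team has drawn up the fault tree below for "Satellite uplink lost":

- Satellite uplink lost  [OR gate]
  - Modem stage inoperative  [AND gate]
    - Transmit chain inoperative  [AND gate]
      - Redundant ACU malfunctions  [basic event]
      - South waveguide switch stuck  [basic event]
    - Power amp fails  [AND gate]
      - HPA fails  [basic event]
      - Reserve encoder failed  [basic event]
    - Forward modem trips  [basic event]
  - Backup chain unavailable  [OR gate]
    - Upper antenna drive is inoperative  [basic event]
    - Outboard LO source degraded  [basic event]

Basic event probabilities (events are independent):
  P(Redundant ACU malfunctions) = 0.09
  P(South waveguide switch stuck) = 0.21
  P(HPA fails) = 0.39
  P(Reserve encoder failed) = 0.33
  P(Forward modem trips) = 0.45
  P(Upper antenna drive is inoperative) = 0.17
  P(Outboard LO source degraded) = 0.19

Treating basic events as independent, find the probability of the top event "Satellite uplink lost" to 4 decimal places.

P(Transmit chain inoperative) [AND] = 0.09 × 0.21 = 0.018900
P(Power amp fails) [AND] = 0.39 × 0.33 = 0.128700
P(Modem stage inoperative) [AND] = 0.018900 × 0.128700 × 0.45 = 0.001095
P(Backup chain unavailable) [OR] = 1 − (1−0.17) × (1−0.19) = 0.327700
P(Satellite uplink lost) [OR] = 1 − (1−0.001095) × (1−0.327700) = 0.328436
Rounded to 4 decimal places: P(Satellite uplink lost) ≈ 0.3284.

0.3284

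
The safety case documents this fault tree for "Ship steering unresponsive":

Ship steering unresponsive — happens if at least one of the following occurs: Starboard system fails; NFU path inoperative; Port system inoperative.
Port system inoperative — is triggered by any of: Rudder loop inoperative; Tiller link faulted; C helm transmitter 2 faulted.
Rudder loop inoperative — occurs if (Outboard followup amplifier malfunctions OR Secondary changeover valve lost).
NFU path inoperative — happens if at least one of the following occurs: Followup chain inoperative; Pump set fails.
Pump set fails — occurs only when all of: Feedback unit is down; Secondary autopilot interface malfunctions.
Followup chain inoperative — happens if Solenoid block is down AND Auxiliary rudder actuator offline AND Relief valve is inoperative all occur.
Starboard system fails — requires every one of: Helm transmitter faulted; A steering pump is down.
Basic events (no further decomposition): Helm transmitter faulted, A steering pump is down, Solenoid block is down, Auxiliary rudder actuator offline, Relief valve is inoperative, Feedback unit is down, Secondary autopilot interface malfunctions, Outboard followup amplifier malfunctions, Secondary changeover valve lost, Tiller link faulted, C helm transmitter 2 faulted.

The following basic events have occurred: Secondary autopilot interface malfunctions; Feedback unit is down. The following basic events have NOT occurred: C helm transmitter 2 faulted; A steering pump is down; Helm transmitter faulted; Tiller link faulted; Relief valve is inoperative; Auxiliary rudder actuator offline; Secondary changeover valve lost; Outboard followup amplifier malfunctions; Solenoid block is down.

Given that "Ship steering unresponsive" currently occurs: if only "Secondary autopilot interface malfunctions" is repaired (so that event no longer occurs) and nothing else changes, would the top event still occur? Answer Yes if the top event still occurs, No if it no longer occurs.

Counterfactual: set "Secondary autopilot interface malfunctions" to not occurred.
Starboard system fails [AND]: Helm transmitter faulted=not, A steering pump is down=not → not all inputs occur → does not occur.
Followup chain inoperative [AND]: Solenoid block is down=not, Auxiliary rudder actuator offline=not, Relief valve is inoperative=not → not all inputs occur → does not occur.
Pump set fails [AND]: Feedback unit is down=occurs, Secondary autopilot interface malfunctions=not → not all inputs occur → does not occur.
NFU path inoperative [OR]: Followup chain inoperative=not, Pump set fails=not → no input occurs → does not occur.
Rudder loop inoperative [OR]: Outboard followup amplifier malfunctions=not, Secondary changeover valve lost=not → no input occurs → does not occur.
Port system inoperative [OR]: Rudder loop inoperative=not, Tiller link faulted=not, C helm transmitter 2 faulted=not → no input occurs → does not occur.
Ship steering unresponsive [OR]: Starboard system fails=not, NFU path inoperative=not, Port system inoperative=not → no input occurs → does not occur.

No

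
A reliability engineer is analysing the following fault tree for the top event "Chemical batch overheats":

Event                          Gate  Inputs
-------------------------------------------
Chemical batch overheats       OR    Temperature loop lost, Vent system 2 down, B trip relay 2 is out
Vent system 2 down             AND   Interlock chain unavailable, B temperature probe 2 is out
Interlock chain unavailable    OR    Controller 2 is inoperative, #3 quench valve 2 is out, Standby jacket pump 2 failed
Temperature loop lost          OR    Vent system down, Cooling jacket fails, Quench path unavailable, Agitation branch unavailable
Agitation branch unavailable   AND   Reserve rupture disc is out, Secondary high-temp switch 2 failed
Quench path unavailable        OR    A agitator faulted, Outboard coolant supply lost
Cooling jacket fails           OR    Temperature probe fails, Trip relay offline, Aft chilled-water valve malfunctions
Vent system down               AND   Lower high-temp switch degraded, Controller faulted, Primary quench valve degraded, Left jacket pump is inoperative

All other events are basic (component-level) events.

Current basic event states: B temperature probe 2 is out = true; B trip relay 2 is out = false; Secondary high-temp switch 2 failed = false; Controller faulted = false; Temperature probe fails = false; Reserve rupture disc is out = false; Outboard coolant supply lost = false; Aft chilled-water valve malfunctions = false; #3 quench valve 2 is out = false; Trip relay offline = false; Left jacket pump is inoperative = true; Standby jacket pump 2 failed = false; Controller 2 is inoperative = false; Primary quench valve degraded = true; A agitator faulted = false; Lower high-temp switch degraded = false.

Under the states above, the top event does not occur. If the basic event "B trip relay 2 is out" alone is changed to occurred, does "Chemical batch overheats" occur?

Counterfactual: set "B trip relay 2 is out" to occurred.
Vent system down [AND]: Lower high-temp switch degraded=not, Controller faulted=not, Primary quench valve degraded=occurs, Left jacket pump is inoperative=occurs → not all inputs occur → does not occur.
Cooling jacket fails [OR]: Temperature probe fails=not, Trip relay offline=not, Aft chilled-water valve malfunctions=not → no input occurs → does not occur.
Quench path unavailable [OR]: A agitator faulted=not, Outboard coolant supply lost=not → no input occurs → does not occur.
Agitation branch unavailable [AND]: Reserve rupture disc is out=not, Secondary high-temp switch 2 failed=not → not all inputs occur → does not occur.
Temperature loop lost [OR]: Vent system down=not, Cooling jacket fails=not, Quench path unavailable=not, Agitation branch unavailable=not → no input occurs → does not occur.
Interlock chain unavailable [OR]: Controller 2 is inoperative=not, #3 quench valve 2 is out=not, Standby jacket pump 2 failed=not → no input occurs → does not occur.
Vent system 2 down [AND]: Interlock chain unavailable=not, B temperature probe 2 is out=occurs → not all inputs occur → does not occur.
Chemical batch overheats [OR]: Temperature loop lost=not, Vent system 2 down=not, B trip relay 2 is out=occurs → at least one input occurs → occurs.

Yes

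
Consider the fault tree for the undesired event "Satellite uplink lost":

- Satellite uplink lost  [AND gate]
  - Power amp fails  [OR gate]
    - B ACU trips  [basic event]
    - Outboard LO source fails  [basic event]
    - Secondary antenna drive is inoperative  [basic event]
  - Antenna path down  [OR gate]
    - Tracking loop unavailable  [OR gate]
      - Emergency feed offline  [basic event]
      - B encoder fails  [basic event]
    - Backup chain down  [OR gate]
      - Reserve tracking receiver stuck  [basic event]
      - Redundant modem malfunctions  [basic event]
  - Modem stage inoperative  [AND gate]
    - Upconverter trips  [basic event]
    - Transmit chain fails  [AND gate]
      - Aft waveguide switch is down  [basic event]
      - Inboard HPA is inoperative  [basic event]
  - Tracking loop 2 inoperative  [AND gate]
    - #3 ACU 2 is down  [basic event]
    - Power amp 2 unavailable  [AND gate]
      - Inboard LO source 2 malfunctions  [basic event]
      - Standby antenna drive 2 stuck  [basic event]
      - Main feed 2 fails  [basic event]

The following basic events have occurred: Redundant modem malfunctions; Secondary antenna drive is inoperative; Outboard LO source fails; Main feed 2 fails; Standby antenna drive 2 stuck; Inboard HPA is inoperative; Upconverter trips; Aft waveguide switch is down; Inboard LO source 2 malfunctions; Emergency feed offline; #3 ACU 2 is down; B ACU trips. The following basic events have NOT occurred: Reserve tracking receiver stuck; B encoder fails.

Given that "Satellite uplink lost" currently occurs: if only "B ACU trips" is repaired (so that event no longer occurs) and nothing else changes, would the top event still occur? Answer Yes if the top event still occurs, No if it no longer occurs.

Yes

Counterfactual: set "B ACU trips" to not occurred.
Power amp fails [OR]: B ACU trips=not, Outboard LO source fails=occurs, Secondary antenna drive is inoperative=occurs → at least one input occurs → occurs.
Tracking loop unavailable [OR]: Emergency feed offline=occurs, B encoder fails=not → at least one input occurs → occurs.
Backup chain down [OR]: Reserve tracking receiver stuck=not, Redundant modem malfunctions=occurs → at least one input occurs → occurs.
Antenna path down [OR]: Tracking loop unavailable=occurs, Backup chain down=occurs → at least one input occurs → occurs.
Transmit chain fails [AND]: Aft waveguide switch is down=occurs, Inboard HPA is inoperative=occurs → all inputs occur → occurs.
Modem stage inoperative [AND]: Upconverter trips=occurs, Transmit chain fails=occurs → all inputs occur → occurs.
Power amp 2 unavailable [AND]: Inboard LO source 2 malfunctions=occurs, Standby antenna drive 2 stuck=occurs, Main feed 2 fails=occurs → all inputs occur → occurs.
Tracking loop 2 inoperative [AND]: #3 ACU 2 is down=occurs, Power amp 2 unavailable=occurs → all inputs occur → occurs.
Satellite uplink lost [AND]: Power amp fails=occurs, Antenna path down=occurs, Modem stage inoperative=occurs, Tracking loop 2 inoperative=occurs → all inputs occur → occurs.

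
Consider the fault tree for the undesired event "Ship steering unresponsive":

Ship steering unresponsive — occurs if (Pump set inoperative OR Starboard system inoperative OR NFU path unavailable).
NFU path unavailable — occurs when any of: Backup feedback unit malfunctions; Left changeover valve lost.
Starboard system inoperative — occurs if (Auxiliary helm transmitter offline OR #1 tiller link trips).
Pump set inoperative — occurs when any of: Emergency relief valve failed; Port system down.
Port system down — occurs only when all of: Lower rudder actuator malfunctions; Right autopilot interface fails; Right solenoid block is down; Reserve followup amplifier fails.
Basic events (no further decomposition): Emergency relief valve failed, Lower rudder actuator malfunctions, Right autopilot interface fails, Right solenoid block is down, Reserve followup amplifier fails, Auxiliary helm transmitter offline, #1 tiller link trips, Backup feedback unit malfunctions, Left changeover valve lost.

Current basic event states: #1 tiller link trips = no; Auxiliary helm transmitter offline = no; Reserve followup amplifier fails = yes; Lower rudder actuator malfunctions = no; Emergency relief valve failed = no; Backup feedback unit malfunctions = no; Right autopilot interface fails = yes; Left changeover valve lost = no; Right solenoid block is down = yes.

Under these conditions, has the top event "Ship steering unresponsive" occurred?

Port system down [AND]: Lower rudder actuator malfunctions=not, Right autopilot interface fails=occurs, Right solenoid block is down=occurs, Reserve followup amplifier fails=occurs → not all inputs occur → does not occur.
Pump set inoperative [OR]: Emergency relief valve failed=not, Port system down=not → no input occurs → does not occur.
Starboard system inoperative [OR]: Auxiliary helm transmitter offline=not, #1 tiller link trips=not → no input occurs → does not occur.
NFU path unavailable [OR]: Backup feedback unit malfunctions=not, Left changeover valve lost=not → no input occurs → does not occur.
Ship steering unresponsive [OR]: Pump set inoperative=not, Starboard system inoperative=not, NFU path unavailable=not → no input occurs → does not occur.

No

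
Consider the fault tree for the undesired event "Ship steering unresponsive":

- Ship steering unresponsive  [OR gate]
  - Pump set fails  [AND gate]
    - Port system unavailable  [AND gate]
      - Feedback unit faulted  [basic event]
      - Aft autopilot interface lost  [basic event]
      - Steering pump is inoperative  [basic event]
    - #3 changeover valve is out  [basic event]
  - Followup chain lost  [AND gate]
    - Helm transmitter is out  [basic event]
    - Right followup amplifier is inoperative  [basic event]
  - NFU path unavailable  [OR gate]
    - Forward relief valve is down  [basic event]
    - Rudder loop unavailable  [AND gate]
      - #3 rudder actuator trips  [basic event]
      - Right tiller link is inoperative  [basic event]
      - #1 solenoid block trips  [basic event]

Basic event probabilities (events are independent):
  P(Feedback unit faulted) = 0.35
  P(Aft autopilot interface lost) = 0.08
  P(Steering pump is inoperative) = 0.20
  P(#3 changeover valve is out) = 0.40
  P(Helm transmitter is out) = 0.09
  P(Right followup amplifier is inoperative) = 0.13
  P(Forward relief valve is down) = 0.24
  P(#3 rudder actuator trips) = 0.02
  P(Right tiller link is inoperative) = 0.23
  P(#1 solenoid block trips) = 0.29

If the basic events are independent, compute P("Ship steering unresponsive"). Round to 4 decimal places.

0.2516

P(Port system unavailable) [AND] = 0.35 × 0.08 × 0.20 = 0.005600
P(Pump set fails) [AND] = 0.005600 × 0.40 = 0.002240
P(Followup chain lost) [AND] = 0.09 × 0.13 = 0.011700
P(Rudder loop unavailable) [AND] = 0.02 × 0.23 × 0.29 = 0.001334
P(NFU path unavailable) [OR] = 1 − (1−0.24) × (1−0.001334) = 0.241014
P(Ship steering unresponsive) [OR] = 1 − (1−0.002240) × (1−0.011700) × (1−0.241014) = 0.251574
Rounded to 4 decimal places: P(Ship steering unresponsive) ≈ 0.2516.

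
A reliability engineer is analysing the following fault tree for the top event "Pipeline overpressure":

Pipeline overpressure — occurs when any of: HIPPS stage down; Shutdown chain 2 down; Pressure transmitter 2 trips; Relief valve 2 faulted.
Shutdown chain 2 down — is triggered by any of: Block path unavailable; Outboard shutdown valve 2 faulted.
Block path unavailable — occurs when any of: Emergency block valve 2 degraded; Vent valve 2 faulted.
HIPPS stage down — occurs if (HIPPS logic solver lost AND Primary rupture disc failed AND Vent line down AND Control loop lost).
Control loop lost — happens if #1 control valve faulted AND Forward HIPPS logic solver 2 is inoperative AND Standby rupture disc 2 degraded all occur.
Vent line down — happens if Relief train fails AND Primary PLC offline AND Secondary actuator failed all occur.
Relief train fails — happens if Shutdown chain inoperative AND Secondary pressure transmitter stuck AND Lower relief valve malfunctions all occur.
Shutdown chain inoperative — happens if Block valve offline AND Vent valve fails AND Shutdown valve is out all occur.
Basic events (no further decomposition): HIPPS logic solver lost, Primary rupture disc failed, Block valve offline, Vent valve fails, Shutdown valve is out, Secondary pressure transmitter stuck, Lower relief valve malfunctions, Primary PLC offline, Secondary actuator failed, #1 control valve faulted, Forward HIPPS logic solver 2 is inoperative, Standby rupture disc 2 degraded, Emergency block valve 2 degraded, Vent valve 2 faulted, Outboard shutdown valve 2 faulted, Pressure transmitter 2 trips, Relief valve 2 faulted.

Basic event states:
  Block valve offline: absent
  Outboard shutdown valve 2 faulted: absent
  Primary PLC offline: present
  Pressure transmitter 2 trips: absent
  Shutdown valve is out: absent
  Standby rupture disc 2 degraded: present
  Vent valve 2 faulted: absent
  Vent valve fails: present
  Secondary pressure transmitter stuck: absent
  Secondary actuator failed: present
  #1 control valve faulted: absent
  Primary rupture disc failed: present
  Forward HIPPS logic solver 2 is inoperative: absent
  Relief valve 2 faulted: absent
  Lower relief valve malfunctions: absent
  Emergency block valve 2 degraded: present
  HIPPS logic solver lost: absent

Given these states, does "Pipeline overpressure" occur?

Shutdown chain inoperative [AND]: Block valve offline=not, Vent valve fails=occurs, Shutdown valve is out=not → not all inputs occur → does not occur.
Relief train fails [AND]: Shutdown chain inoperative=not, Secondary pressure transmitter stuck=not, Lower relief valve malfunctions=not → not all inputs occur → does not occur.
Vent line down [AND]: Relief train fails=not, Primary PLC offline=occurs, Secondary actuator failed=occurs → not all inputs occur → does not occur.
Control loop lost [AND]: #1 control valve faulted=not, Forward HIPPS logic solver 2 is inoperative=not, Standby rupture disc 2 degraded=occurs → not all inputs occur → does not occur.
HIPPS stage down [AND]: HIPPS logic solver lost=not, Primary rupture disc failed=occurs, Vent line down=not, Control loop lost=not → not all inputs occur → does not occur.
Block path unavailable [OR]: Emergency block valve 2 degraded=occurs, Vent valve 2 faulted=not → at least one input occurs → occurs.
Shutdown chain 2 down [OR]: Block path unavailable=occurs, Outboard shutdown valve 2 faulted=not → at least one input occurs → occurs.
Pipeline overpressure [OR]: HIPPS stage down=not, Shutdown chain 2 down=occurs, Pressure transmitter 2 trips=not, Relief valve 2 faulted=not → at least one input occurs → occurs.

Yes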